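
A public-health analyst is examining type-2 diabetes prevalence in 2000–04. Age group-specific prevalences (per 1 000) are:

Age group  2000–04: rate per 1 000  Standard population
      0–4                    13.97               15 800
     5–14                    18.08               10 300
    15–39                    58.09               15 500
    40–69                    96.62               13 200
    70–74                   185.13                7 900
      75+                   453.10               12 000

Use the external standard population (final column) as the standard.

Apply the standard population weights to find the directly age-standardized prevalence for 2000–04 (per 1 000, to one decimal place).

126.9

Standard total = 74 700; weights = 0.2115, 0.1379, 0.2075, 0.1767, 0.1058, 0.1606.
Standardized rate: 0.2115×13.97 + 0.1379×18.08 + 0.2075×58.09 + 0.1767×96.62 + 0.1058×185.13 + 0.1606×453.10 = 126.9405 per 1 000.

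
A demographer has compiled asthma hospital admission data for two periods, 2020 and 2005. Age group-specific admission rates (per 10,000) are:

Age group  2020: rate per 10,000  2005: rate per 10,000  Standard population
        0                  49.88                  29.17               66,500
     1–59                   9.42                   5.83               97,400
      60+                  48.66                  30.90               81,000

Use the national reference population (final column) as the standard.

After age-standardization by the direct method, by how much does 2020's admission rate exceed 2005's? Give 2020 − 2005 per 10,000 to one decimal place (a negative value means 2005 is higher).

Standard total = 244,900; weights = 0.2715, 0.3977, 0.3307.
2020: 0.2715×49.88 + 0.3977×9.42 + 0.3307×48.66 = 33.3850 per 10,000.
2005: 0.2715×29.17 + 0.3977×5.83 + 0.3307×30.90 = 20.4596 per 10,000.
Difference = 33.3850 − 20.4596 = 12.9254.

12.9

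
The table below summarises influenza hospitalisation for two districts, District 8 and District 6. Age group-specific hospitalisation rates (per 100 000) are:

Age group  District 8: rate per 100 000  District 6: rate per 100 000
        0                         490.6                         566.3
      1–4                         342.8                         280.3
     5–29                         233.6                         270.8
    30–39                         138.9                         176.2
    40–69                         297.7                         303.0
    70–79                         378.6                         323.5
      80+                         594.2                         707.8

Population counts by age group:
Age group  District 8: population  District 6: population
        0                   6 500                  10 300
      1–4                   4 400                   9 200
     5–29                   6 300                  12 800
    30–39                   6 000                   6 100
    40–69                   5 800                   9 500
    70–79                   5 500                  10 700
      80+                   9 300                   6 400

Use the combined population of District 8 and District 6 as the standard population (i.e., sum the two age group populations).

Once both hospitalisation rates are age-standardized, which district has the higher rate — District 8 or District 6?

Combined standard total = 108 800; weights = 0.1544, 0.1250, 0.1756, 0.1112, 0.1406, 0.1489, 0.1443.
District 8: 0.1544×490.6 + 0.1250×342.8 + 0.1756×233.6 + 0.1112×138.9 + 0.1406×297.7 + 0.1489×378.6 + 0.1443×594.2 = 359.0412 per 100 000.
District 6: 0.1544×566.3 + 0.1250×280.3 + 0.1756×270.8 + 0.1112×176.2 + 0.1406×303.0 + 0.1489×323.5 + 0.1443×707.8 = 382.5301 per 100 000.
The crude rates (373.00 vs 366.50) would put District 8 higher, but that reflects its age composition; once standardized to a common age structure, District 6 has the higher underlying rate.

District 6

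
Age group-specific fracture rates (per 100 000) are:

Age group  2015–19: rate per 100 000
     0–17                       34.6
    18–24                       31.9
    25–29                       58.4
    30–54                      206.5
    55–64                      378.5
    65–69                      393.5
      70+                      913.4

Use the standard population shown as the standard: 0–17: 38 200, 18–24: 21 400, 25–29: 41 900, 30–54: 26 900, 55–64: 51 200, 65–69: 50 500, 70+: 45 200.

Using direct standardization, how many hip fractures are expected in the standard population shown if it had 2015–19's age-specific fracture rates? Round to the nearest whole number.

Expected hip fractures = Σ (standard pop × age-specific rate ÷ 100 000)
= 38 200×34.6/100 000 + 21 400×31.9/100 000 + 41 900×58.4/100 000 + 26 900×206.5/100 000 + 51 200×378.5/100 000 + 50 500×393.5/100 000 + 45 200×913.4/100 000
= 13.22 + 6.83 + 24.47 + 55.55 + 193.79 + 198.72 + 412.86 = 905.43.

905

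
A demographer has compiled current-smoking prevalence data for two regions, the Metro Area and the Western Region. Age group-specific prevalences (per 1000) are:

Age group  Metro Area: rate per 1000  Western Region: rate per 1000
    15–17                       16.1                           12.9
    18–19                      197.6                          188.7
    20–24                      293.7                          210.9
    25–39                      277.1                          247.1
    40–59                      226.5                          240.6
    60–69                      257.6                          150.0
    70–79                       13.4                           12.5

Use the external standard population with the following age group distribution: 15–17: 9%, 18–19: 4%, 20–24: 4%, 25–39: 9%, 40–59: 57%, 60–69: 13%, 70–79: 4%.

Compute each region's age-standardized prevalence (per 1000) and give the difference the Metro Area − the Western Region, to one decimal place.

12.6

Standard weights: 0.09, 0.04, 0.04, 0.09, 0.57, 0.13, 0.04.
The Metro Area: 0.0900×16.1 + 0.0400×197.6 + 0.0400×293.7 + 0.0900×277.1 + 0.5700×226.5 + 0.1300×257.6 + 0.0400×13.4 = 209.1690 per 1000.
The Western Region: 0.0900×12.9 + 0.0400×188.7 + 0.0400×210.9 + 0.0900×247.1 + 0.5700×240.6 + 0.1300×150.0 + 0.0400×12.5 = 196.5260 per 1000.
Difference = 209.1690 − 196.5260 = 12.6430.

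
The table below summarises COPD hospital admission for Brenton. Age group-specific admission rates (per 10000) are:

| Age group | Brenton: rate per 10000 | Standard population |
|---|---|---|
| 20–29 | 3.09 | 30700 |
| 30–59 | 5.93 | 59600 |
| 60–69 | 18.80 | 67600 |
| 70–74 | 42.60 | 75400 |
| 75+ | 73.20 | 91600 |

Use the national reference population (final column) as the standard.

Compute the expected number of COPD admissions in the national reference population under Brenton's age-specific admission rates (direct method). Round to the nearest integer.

1164

Expected COPD admissions = Σ (standard pop × age-specific rate ÷ 10000)
= 30700×3.09/10000 + 59600×5.93/10000 + 67600×18.80/10000 + 75400×42.60/10000 + 91600×73.20/10000
= 9.49 + 35.34 + 127.09 + 321.20 + 670.51 = 1163.63.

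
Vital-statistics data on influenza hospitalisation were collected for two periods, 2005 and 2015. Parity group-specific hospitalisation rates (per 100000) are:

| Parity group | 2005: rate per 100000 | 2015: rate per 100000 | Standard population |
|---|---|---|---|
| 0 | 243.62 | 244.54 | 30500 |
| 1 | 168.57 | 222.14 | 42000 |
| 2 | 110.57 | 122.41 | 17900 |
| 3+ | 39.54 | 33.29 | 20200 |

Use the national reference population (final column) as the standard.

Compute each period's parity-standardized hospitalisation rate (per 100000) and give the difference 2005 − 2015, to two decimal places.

Standard total = 110600; weights = 0.2758, 0.3797, 0.1618, 0.1826.
2005: 0.2758×243.62 + 0.3797×168.57 + 0.1618×110.57 + 0.1826×39.54 = 156.3134 per 100000.
2015: 0.2758×244.54 + 0.3797×222.14 + 0.1618×122.41 + 0.1826×33.29 = 177.6849 per 100000.
Difference = 156.3134 − 177.6849 = -21.3715.

-21.37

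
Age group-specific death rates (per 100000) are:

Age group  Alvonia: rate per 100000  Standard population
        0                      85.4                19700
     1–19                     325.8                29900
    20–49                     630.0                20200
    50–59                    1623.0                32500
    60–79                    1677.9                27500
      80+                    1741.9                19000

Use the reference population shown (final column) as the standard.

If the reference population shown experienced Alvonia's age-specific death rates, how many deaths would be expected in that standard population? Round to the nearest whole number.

1561

Expected deaths = Σ (standard pop × age-specific rate ÷ 100000)
= 19700×85.4/100000 + 29900×325.8/100000 + 20200×630.0/100000 + 32500×1623.0/100000 + 27500×1677.9/100000 + 19000×1741.9/100000
= 16.82 + 97.41 + 127.26 + 527.48 + 461.42 + 330.96 = 1561.36.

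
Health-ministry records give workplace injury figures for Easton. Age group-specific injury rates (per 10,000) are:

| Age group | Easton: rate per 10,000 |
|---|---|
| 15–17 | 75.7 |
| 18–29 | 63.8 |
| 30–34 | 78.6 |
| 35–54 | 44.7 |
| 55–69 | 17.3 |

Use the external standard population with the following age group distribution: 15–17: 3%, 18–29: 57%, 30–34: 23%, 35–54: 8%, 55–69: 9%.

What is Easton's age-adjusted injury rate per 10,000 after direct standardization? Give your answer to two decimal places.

61.85

Standard weights: 0.03, 0.57, 0.23, 0.08, 0.09.
Standardized rate: 0.0300×75.7 + 0.5700×63.8 + 0.2300×78.6 + 0.0800×44.7 + 0.0900×17.3 = 61.8480 per 10,000.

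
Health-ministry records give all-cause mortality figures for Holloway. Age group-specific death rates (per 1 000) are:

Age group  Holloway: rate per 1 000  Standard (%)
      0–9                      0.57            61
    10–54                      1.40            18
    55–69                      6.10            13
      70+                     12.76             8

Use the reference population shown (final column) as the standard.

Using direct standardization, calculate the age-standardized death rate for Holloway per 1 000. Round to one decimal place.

Standard weights: 0.61, 0.18, 0.13, 0.08.
Standardized rate: 0.6100×0.57 + 0.1800×1.40 + 0.1300×6.10 + 0.0800×12.76 = 2.4135 per 1 000.

2.4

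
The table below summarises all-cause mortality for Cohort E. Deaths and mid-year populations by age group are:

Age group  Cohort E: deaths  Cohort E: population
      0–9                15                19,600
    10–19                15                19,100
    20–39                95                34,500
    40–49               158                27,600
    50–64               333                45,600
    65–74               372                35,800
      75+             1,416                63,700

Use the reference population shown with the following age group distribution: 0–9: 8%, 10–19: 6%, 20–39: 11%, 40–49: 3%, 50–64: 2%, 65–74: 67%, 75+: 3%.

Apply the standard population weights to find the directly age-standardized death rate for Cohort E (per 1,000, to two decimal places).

8.36

Age-specific rates per 1,000 for Cohort E: 0.765, 0.785, 2.754, 5.725, 7.303, 10.391, 22.229.
Standard weights: 0.08, 0.06, 0.11, 0.03, 0.02, 0.67, 0.03.
Standardized rate: 0.0800×0.765 + 0.0600×0.785 + 0.1100×2.754 + 0.0300×5.725 + 0.0200×7.303 + 0.6700×10.391 + 0.0300×22.229 = 8.3579 per 1,000.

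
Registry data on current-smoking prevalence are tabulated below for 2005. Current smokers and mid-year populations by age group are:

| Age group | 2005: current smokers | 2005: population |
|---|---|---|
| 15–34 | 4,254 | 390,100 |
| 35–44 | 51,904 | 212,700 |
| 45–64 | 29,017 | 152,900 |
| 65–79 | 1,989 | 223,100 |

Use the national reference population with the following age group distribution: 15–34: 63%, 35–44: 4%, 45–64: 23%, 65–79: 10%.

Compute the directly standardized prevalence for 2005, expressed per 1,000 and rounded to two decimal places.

Age-specific rates per 1,000 for 2005: 10.905, 244.024, 189.778, 8.915.
Standard weights: 0.63, 0.04, 0.23, 0.10.
Standardized rate: 0.6300×10.905 + 0.0400×244.024 + 0.2300×189.778 + 0.1000×8.915 = 61.1714 per 1,000.

61.17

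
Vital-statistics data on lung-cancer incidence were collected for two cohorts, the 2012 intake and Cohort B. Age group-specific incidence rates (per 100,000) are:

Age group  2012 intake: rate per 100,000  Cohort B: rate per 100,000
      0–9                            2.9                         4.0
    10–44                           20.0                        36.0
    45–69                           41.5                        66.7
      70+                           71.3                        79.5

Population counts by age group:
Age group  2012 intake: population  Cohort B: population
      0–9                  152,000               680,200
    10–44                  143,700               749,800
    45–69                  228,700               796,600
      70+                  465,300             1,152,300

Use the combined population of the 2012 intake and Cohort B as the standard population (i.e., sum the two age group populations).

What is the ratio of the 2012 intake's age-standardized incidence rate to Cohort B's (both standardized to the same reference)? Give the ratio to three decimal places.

Combined standard total = 4,368,600; weights = 0.1905, 0.2045, 0.2347, 0.3703.
The 2012 intake: 0.1905×2.9 + 0.2045×20.0 + 0.2347×41.5 + 0.3703×71.3 = 40.7838 per 100,000.
Cohort B: 0.1905×4.0 + 0.2045×36.0 + 0.2347×66.7 + 0.3703×79.5 = 53.2165 per 100,000.
Ratio = 40.7838 ÷ 53.2165 = 0.76638.

0.766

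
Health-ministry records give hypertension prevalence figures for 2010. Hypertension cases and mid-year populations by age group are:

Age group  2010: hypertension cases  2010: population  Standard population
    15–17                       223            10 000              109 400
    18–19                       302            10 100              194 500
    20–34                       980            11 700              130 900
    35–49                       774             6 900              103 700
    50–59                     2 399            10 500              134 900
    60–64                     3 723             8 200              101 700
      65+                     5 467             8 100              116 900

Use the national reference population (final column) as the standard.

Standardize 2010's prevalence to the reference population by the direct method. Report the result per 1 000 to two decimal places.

Age-specific rates per 1 000 for 2010: 22.300, 29.901, 83.761, 112.174, 228.476, 454.024, 674.938.
Standard total = 892 000; weights = 0.1226, 0.2180, 0.1467, 0.1163, 0.1512, 0.1140, 0.1311.
Standardized rate: 0.1226×22.300 + 0.2180×29.901 + 0.1467×83.761 + 0.1163×112.174 + 0.1512×228.476 + 0.1140×454.024 + 0.1311×674.938 = 209.3588 per 1 000.

209.36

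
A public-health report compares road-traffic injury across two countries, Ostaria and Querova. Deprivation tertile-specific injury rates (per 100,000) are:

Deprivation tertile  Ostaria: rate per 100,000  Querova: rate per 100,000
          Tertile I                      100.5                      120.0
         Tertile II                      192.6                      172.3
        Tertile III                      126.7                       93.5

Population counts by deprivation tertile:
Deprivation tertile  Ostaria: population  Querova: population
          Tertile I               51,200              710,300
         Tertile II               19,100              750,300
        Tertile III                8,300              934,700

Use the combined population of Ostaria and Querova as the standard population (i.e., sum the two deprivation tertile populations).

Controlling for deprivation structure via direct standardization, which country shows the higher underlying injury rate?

Ostaria

Combined standard total = 2,473,900; weights = 0.3078, 0.3110, 0.3812.
Ostaria: 0.3078×100.5 + 0.3110×192.6 + 0.3812×126.7 = 139.1306 per 100,000.
Querova: 0.3078×120.0 + 0.3110×172.3 + 0.3812×93.5 = 126.1644 per 100,000.
The crude rates (125.65 vs 126.04) would put Querova higher, but that reflects its deprivation composition; once standardized to a common deprivation structure, Ostaria has the higher underlying rate.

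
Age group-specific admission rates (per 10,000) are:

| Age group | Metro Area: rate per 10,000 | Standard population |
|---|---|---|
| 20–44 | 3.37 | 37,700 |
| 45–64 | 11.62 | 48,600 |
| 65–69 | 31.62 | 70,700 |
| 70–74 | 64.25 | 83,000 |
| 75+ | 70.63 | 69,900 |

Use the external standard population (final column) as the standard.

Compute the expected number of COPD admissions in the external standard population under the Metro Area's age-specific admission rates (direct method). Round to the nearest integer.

Expected COPD admissions = Σ (standard pop × age-specific rate ÷ 10,000)
= 37,700×3.37/10,000 + 48,600×11.62/10,000 + 70,700×31.62/10,000 + 83,000×64.25/10,000 + 69,900×70.63/10,000
= 12.70 + 56.47 + 223.55 + 533.27 + 493.70 = 1319.71.

1320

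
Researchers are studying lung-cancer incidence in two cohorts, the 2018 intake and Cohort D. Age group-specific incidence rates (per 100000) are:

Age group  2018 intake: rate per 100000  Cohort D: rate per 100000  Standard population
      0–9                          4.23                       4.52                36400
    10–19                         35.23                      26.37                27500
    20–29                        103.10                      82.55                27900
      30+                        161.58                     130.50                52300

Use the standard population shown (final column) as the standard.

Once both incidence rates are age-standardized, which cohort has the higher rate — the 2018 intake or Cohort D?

2018 intake

Standard total = 144100; weights = 0.2526, 0.1908, 0.1936, 0.3629.
The 2018 intake: 0.2526×4.23 + 0.1908×35.23 + 0.1936×103.10 + 0.3629×161.58 = 86.3978 per 100000.
Cohort D: 0.2526×4.52 + 0.1908×26.37 + 0.1936×82.55 + 0.3629×130.50 = 69.5212 per 100000.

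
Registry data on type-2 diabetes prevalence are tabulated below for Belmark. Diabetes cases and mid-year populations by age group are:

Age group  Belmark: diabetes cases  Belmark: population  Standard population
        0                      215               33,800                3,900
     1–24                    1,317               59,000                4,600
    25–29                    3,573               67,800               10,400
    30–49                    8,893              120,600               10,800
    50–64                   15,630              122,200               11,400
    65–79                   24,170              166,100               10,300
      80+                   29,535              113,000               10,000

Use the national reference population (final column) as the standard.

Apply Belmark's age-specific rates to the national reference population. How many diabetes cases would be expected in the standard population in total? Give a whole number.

7043

Age-specific rates per 1,000 for Belmark: 6.361, 22.322, 52.699, 73.740, 127.905, 145.515, 261.372.
Expected diabetes cases = Σ (standard pop × age-specific rate ÷ 1,000)
= 3,900×6.361/1,000 + 4,600×22.322/1,000 + 10,400×52.699/1,000 + 10,800×73.740/1,000 + 11,400×127.905/1,000 + 10,300×145.515/1,000 + 10,000×261.372/1,000
= 24.81 + 102.68 + 548.07 + 796.39 + 1458.12 + 1498.80 + 2613.72 = 7042.58.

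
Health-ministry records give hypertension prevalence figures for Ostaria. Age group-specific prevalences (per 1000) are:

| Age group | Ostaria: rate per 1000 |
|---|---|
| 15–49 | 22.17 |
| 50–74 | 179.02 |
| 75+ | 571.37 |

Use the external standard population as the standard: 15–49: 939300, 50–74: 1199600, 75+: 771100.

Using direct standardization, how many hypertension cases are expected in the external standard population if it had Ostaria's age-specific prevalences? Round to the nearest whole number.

676160

Expected hypertension cases = Σ (standard pop × age-specific rate ÷ 1000)
= 939300×22.17/1000 + 1199600×179.02/1000 + 771100×571.37/1000
= 20824.28 + 214752.39 + 440583.41 = 676160.08.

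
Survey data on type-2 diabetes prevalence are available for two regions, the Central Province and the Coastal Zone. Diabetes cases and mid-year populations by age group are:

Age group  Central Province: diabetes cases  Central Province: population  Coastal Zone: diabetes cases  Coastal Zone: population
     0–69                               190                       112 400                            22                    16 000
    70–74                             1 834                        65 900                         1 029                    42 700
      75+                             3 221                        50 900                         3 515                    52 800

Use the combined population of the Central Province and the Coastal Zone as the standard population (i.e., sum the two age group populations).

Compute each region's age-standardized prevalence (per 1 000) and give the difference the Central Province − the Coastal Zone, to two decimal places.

Age-specific rates per 1 000 for the Central Province: 1.690, 27.830, 63.281.
For the Coastal Zone: 1.375, 24.098, 66.572.
Combined standard total = 340 700; weights = 0.3769, 0.3188, 0.3044.
The Central Province: 0.3769×1.690 + 0.3188×27.830 + 0.3044×63.281 = 28.7691 per 1 000.
The Coastal Zone: 0.3769×1.375 + 0.3188×24.098 + 0.3044×66.572 = 28.4624 per 1 000.
Difference = 28.7691 − 28.4624 = 0.3067.

0.31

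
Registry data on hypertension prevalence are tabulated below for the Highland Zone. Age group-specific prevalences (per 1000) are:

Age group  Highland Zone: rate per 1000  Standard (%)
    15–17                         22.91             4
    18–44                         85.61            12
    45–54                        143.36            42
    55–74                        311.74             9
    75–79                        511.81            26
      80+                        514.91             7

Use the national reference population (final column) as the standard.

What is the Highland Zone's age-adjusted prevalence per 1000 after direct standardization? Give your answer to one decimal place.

Standard weights: 0.04, 0.12, 0.42, 0.09, 0.26, 0.07.
Standardized rate: 0.0400×22.91 + 0.1200×85.61 + 0.4200×143.36 + 0.0900×311.74 + 0.2600×511.81 + 0.0700×514.91 = 268.5717 per 1000.

268.6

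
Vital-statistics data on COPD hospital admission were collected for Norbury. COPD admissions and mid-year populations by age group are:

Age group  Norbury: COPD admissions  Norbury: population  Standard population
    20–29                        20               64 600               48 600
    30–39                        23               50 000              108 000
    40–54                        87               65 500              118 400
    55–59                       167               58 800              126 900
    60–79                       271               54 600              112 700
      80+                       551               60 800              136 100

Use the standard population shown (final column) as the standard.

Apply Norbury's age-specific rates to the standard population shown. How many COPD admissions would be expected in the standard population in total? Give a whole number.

Age-specific rates per 10 000 for Norbury: 3.10, 4.60, 13.28, 28.40, 49.63, 90.62.
Expected COPD admissions = Σ (standard pop × age-specific rate ÷ 10 000)
= 48 600×3.10/10 000 + 108 000×4.60/10 000 + 118 400×13.28/10 000 + 126 900×28.40/10 000 + 112 700×49.63/10 000 + 136 100×90.62/10 000
= 15.05 + 49.68 + 157.26 + 360.41 + 559.37 + 1233.41 = 2375.18.

2375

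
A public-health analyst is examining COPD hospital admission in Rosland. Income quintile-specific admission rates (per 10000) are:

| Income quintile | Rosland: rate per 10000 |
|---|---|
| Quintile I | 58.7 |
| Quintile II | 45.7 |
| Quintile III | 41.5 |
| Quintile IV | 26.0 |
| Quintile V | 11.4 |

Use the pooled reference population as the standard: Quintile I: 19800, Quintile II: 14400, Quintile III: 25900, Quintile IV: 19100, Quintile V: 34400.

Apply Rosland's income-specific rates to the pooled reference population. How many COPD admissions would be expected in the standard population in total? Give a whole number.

Expected COPD admissions = Σ (standard pop × income-specific rate ÷ 10000)
= 19800×58.7/10000 + 14400×45.7/10000 + 25900×41.5/10000 + 19100×26.0/10000 + 34400×11.4/10000
= 116.23 + 65.81 + 107.48 + 49.66 + 39.22 = 378.39.

378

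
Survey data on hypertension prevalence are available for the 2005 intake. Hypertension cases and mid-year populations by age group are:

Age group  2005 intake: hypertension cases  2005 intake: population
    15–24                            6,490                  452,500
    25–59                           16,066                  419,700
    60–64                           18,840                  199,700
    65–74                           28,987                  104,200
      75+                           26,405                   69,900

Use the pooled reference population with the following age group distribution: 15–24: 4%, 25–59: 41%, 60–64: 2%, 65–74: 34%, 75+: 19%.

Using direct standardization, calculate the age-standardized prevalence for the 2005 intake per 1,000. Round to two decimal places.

Age-specific rates per 1,000 for the 2005 intake: 14.343, 38.280, 94.342, 278.186, 377.754.
Standard weights: 0.04, 0.41, 0.02, 0.34, 0.19.
Standardized rate: 0.0400×14.343 + 0.4100×38.280 + 0.0200×94.342 + 0.3400×278.186 + 0.1900×377.754 = 184.5118 per 1,000.

184.51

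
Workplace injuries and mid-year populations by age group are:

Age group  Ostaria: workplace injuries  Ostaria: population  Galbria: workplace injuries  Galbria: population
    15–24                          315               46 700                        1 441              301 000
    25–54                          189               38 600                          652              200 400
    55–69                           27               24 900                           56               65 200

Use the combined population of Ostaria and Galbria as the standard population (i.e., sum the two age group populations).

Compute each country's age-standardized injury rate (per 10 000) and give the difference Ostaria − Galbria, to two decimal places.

16.16

Age-specific rates per 10 000 for Ostaria: 67.45, 48.96, 10.84.
For Galbria: 47.87, 32.53, 8.59.
Combined standard total = 676 800; weights = 0.5137, 0.3531, 0.1331.
Ostaria: 0.5137×67.45 + 0.3531×48.96 + 0.1331×10.84 = 53.3870 per 10 000.
Galbria: 0.5137×47.87 + 0.3531×32.53 + 0.1331×8.59 = 37.2273 per 10 000.
Difference = 53.3870 − 37.2273 = 16.1597.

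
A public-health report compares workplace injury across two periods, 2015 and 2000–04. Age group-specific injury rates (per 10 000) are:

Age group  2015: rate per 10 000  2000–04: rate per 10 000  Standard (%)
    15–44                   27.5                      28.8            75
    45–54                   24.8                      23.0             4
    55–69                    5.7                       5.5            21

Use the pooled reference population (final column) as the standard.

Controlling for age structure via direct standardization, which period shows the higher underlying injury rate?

2000–04

Standard weights: 0.75, 0.04, 0.21.
2015: 0.7500×27.5 + 0.0400×24.8 + 0.2100×5.7 = 22.8140 per 10 000.
2000–04: 0.7500×28.8 + 0.0400×23.0 + 0.2100×5.5 = 23.6750 per 10 000.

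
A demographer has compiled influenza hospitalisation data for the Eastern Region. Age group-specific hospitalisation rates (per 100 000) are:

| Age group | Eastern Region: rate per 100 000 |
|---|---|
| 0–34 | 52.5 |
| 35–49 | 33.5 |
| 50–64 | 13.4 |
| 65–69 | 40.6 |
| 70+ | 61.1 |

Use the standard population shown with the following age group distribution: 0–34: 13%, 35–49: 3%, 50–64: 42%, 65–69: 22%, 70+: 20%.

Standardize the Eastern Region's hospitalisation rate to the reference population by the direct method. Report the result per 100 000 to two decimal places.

Standard weights: 0.13, 0.03, 0.42, 0.22, 0.20.
Standardized rate: 0.1300×52.5 + 0.0300×33.5 + 0.4200×13.4 + 0.2200×40.6 + 0.2000×61.1 = 34.6100 per 100 000.

34.61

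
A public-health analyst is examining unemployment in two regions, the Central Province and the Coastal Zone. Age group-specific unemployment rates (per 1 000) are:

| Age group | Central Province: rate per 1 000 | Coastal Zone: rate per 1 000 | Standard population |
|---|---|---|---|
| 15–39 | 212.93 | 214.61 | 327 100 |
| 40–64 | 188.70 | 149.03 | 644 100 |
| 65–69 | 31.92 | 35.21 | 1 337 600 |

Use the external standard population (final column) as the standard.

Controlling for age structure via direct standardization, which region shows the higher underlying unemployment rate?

Standard total = 2 308 800; weights = 0.1417, 0.2790, 0.5793.
The Central Province: 0.1417×212.93 + 0.2790×188.70 + 0.5793×31.92 = 101.3025 per 1 000.
The Coastal Zone: 0.1417×214.61 + 0.2790×149.03 + 0.5793×35.21 = 92.3796 per 1 000.

Central Province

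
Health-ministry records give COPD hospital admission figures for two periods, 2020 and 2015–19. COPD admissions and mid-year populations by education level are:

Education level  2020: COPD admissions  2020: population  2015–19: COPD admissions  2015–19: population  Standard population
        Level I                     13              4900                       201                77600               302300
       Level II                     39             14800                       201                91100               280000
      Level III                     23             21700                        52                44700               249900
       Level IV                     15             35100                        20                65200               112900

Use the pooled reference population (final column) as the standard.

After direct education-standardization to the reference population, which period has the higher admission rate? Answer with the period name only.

Education-specific rates per 10000 for 2020: 26.53, 26.35, 10.60, 4.27.
For 2015–19: 25.90, 22.06, 11.63, 3.07.
Standard total = 945100; weights = 0.3199, 0.2963, 0.2644, 0.1195.
2020: 0.3199×26.53 + 0.2963×26.35 + 0.2644×10.60 + 0.1195×4.27 = 19.6061 per 10000.
2015–19: 0.3199×25.90 + 0.2963×22.06 + 0.2644×11.63 + 0.1195×3.07 = 18.2642 per 10000.
The crude rates (11.76 vs 17.01) would put 2015–19 higher, but that reflects its education composition; once standardized to a common education structure, 2020 has the higher underlying rate.

2020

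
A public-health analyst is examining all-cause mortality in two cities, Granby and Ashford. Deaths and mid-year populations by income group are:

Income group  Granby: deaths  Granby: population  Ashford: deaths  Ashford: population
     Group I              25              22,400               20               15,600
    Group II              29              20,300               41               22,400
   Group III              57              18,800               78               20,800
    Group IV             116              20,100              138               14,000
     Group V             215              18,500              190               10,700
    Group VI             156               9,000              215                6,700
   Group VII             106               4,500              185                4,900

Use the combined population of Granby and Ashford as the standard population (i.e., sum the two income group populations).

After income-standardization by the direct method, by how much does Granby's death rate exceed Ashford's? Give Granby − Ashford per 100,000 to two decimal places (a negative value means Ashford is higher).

-352.44

Income-specific rates per 100,000 for Granby: 111.61, 142.86, 303.19, 577.11, 1162.16, 1733.33, 2355.56.
For Ashford: 128.21, 183.04, 375.00, 985.71, 1775.70, 3208.96, 3775.51.
Combined standard total = 208,700; weights = 0.1821, 0.2046, 0.1897, 0.1634, 0.1399, 0.0752, 0.0450.
Granby: 0.1821×111.61 + 0.2046×142.86 + 0.1897×303.19 + 0.1634×577.11 + 0.1399×1162.16 + 0.0752×1733.33 + 0.0450×2355.56 = 600.4684 per 100,000.
Ashford: 0.1821×128.21 + 0.2046×183.04 + 0.1897×375.00 + 0.1634×985.71 + 0.1399×1775.70 + 0.0752×3208.96 + 0.0450×3775.51 = 952.9043 per 100,000.
Difference = 600.4684 − 952.9043 = -352.4360.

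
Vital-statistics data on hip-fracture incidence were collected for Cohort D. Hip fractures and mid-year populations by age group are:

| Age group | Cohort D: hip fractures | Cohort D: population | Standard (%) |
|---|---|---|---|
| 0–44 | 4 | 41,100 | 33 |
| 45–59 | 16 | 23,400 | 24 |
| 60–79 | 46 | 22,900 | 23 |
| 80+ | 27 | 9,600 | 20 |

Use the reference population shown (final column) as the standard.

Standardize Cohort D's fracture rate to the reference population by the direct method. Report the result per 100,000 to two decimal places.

122.07

Age-specific rates per 100,000 for Cohort D: 9.73, 68.38, 200.87, 281.25.
Standard weights: 0.33, 0.24, 0.23, 0.20.
Standardized rate: 0.3300×9.73 + 0.2400×68.38 + 0.2300×200.87 + 0.2000×281.25 = 122.0728 per 100,000.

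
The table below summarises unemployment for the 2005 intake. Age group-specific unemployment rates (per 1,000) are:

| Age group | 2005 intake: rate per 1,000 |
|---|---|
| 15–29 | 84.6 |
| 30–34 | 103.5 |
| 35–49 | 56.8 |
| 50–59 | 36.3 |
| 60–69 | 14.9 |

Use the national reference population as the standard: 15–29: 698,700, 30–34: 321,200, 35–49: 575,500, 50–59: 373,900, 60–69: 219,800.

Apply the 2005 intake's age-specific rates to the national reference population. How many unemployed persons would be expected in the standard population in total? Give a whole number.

Expected unemployed persons = Σ (standard pop × age-specific rate ÷ 1,000)
= 698,700×84.6/1,000 + 321,200×103.5/1,000 + 575,500×56.8/1,000 + 373,900×36.3/1,000 + 219,800×14.9/1,000
= 59110.02 + 33244.20 + 32688.40 + 13572.57 + 3275.02 = 141890.21.

141890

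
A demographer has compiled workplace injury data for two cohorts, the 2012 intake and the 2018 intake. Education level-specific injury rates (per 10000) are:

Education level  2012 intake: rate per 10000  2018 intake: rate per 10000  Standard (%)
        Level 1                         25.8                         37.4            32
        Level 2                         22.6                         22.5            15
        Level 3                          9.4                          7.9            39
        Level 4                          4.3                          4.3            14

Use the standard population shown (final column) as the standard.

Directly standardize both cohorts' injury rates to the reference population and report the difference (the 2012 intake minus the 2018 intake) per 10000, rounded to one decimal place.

Standard weights: 0.32, 0.15, 0.39, 0.14.
The 2012 intake: 0.3200×25.8 + 0.1500×22.6 + 0.3900×9.4 + 0.1400×4.3 = 15.9140 per 10000.
The 2018 intake: 0.3200×37.4 + 0.1500×22.5 + 0.3900×7.9 + 0.1400×4.3 = 19.0260 per 10000.
Difference = 15.9140 − 19.0260 = -3.1120.

-3.1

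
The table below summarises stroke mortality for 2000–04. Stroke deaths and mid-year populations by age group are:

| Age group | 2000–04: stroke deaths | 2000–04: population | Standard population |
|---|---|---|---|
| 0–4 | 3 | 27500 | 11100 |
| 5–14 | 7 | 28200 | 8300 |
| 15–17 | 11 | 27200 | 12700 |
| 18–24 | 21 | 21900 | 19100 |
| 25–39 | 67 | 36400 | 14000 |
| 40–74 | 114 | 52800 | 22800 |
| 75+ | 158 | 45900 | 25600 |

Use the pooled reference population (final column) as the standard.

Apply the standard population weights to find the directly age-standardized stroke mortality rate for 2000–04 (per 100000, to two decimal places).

Age-specific rates per 100000 for 2000–04: 10.91, 24.82, 40.44, 95.89, 184.07, 215.91, 344.23.
Standard total = 113600; weights = 0.0977, 0.0731, 0.1118, 0.1681, 0.1232, 0.2007, 0.2254.
Standardized rate: 0.0977×10.91 + 0.0731×24.82 + 0.1118×40.44 + 0.1681×95.89 + 0.1232×184.07 + 0.2007×215.91 + 0.2254×344.23 = 167.1134 per 100000.

167.11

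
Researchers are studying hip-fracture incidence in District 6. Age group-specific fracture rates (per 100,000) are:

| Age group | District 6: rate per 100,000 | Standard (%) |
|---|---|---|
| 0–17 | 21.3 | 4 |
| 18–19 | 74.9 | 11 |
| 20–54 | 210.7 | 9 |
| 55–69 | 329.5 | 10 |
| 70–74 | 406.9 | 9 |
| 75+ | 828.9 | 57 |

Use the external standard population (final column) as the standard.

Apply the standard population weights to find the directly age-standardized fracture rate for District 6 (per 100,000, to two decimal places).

570.10

Standard weights: 0.04, 0.11, 0.09, 0.10, 0.09, 0.57.
Standardized rate: 0.0400×21.3 + 0.1100×74.9 + 0.0900×210.7 + 0.1000×329.5 + 0.0900×406.9 + 0.5700×828.9 = 570.0980 per 100,000.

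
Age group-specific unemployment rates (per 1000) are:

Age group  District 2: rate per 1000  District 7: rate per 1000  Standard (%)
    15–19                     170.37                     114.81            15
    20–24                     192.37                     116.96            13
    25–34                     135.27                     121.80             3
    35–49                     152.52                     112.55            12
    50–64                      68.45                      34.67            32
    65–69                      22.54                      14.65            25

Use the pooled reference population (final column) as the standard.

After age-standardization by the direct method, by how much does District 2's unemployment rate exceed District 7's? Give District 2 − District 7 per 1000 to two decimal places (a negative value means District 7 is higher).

Standard weights: 0.15, 0.13, 0.03, 0.12, 0.32, 0.25.
District 2: 0.1500×170.37 + 0.1300×192.37 + 0.0300×135.27 + 0.1200×152.52 + 0.3200×68.45 + 0.2500×22.54 = 100.4631 per 1000.
District 7: 0.1500×114.81 + 0.1300×116.96 + 0.0300×121.80 + 0.1200×112.55 + 0.3200×34.67 + 0.2500×14.65 = 64.3432 per 1000.
Difference = 100.4631 − 64.3432 = 36.1199.

36.12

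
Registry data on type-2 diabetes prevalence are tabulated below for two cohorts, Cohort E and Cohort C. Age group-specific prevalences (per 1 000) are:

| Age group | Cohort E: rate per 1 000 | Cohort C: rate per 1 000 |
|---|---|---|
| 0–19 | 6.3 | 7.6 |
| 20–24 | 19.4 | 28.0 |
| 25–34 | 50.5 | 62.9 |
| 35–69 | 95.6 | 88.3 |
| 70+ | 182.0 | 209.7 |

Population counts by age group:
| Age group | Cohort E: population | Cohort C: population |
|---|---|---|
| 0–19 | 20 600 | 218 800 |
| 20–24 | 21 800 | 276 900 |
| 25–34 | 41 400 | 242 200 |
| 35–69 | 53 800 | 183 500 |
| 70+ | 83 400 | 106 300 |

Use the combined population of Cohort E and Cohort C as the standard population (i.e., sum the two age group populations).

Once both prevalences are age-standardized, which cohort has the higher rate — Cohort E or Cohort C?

Combined standard total = 1 248 700; weights = 0.1917, 0.2392, 0.2271, 0.1900, 0.1519.
Cohort E: 0.1917×6.3 + 0.2392×19.4 + 0.2271×50.5 + 0.1900×95.6 + 0.1519×182.0 = 63.1345 per 1 000.
Cohort C: 0.1917×7.6 + 0.2392×28.0 + 0.2271×62.9 + 0.1900×88.3 + 0.1519×209.7 = 71.0780 per 1 000.
The crude rates (103.92 vs 61.44) would put Cohort E higher, but that reflects its age composition; once standardized to a common age structure, Cohort C has the higher underlying rate.

Cohort C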